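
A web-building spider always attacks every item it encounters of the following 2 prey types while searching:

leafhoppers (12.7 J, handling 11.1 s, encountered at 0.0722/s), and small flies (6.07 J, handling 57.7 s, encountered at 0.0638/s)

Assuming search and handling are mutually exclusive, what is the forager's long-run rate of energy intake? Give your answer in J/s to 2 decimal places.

R = (0.0722×12.7 + 0.0638×6.07) / (1 + 0.0722×11.1 + 0.0638×57.7) = 1.304/5.483 = 0.2379 J/s.

0.24 J/s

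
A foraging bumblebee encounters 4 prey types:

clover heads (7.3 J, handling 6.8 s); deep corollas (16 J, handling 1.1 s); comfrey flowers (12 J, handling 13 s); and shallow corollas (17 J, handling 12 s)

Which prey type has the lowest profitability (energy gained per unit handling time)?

Profitability E/h (J/s): clover heads = 7.3/6.8 = 1.07, deep corollas = 16/1.1 = 14.5, comfrey flowers = 12/13 = 0.923, shallow corollas = 17/12 = 1.42.
Ranked: deep corollas > shallow corollas > clover heads > comfrey flowers.

comfrey flowers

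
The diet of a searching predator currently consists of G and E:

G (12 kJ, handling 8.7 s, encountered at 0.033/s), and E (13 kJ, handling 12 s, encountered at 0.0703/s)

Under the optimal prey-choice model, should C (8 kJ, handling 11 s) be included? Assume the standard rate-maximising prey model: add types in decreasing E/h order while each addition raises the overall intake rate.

Yes

On G and E alone, R = ΣλE/(1+Σλh) = 1.31/2.131 = 0.6148 kJ/s.
C: E/h = 8/11 = 0.7273 kJ/s.
0.7273 > 0.6148, so adding C raises the average — include it.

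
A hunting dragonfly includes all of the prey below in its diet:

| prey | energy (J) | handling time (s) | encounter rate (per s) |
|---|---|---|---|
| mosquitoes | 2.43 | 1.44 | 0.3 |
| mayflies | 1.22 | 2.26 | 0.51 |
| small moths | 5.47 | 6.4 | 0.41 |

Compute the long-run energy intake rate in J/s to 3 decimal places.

Energy encountered per unit search time: 0.3×2.43 + 0.51×1.22 + 0.41×5.47 = 3.594 J/s.
Handling time per unit search time: 0.3×1.44 + 0.51×2.26 + 0.41×6.4 = 4.209.
Rate = 3.594/(1 + 4.209) = 0.69 J/s.

0.690 J/s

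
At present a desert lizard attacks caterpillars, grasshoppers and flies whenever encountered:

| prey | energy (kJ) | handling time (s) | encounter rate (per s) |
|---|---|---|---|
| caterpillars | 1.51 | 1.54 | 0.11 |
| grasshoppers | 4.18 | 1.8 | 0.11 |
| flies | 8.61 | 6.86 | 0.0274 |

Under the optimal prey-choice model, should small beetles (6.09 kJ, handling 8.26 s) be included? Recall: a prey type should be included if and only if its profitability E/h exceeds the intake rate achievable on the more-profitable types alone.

Yes

On caterpillars, grasshoppers and flies alone, R = ΣλE/(1+Σλh) = 0.8618/1.555 = 0.5541 kJ/s.
small beetles: E/h = 6.09/8.26 = 0.7373 kJ/s.
0.7373 > 0.5541, so adding small beetles raises the average — include it.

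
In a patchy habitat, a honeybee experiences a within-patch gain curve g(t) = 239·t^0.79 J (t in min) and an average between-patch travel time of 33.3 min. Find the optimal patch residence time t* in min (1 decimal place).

125.3 min

Optimal t* satisfies g'(t*) = g(t*)/(T + t*).
g'(t) = 0.79·239·t^-0.21. Setting 0.79·239·t^-0.21 = 239·t^0.79/(33.3+t) gives 0.79(33.3+t) = t, so 0.21·t = 0.79×33.3.
t* = 0.79×33.3/0.21 = 125.3 min.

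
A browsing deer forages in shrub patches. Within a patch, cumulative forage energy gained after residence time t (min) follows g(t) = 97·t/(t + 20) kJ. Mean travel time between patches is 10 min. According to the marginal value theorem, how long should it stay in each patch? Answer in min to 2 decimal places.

14.14 min

Optimal t* satisfies g'(t*) = g(t*)/(T + t*).
g'(t) = 97·20/(t + 20)². Setting 97·20/(t+20)² = 97t/[(t+20)(10+t)] gives 20(10+t) = t(t+20), so t² = 20×10 = 200.
t* = √200 = 14.14 min.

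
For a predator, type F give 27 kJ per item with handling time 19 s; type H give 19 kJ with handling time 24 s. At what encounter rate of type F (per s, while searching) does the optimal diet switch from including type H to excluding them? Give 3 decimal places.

0.066 per s

The zero-one rule: include type H iff E₂/h₂ > λE₁/(1+λh₁). Equality gives the switch point.
λE₁h₂ = E₂ + λE₂h₁ ⇒ λ = E₂/(E₁h₂ − E₂h₁) = 19/(648 − 361) = 0.0662 per s.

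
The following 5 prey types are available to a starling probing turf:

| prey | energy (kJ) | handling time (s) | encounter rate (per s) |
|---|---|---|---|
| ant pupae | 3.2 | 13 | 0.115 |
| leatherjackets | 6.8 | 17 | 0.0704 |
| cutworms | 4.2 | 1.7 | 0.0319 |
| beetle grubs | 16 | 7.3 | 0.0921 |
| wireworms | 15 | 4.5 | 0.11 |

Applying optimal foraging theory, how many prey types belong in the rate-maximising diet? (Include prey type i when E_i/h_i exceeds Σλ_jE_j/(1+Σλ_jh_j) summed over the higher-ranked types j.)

3

Profitabilities (E/h, kJ/s): wireworms 3.33, cutworms 2.47, beetle grubs 2.19, leatherjackets 0.4, ant pupae 0.246. Add prey in this order while the next type's profitability exceeds the intake rate on those already taken.
Rate on top 1: 1.104. cutworms: 2.47 > 1.104 → include.
Rate on top 2: 1.152. beetle grubs: 2.19 > 1.152 → include.
Rate on top 3: 1.466. leatherjackets: 0.4 < 1.466 → exclude; stop.
Optimal diet: wireworms, cutworms, beetle grubs — 3 of 5 types.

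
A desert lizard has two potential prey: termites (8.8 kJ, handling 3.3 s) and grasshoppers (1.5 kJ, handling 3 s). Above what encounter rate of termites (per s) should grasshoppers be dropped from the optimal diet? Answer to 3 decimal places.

At the threshold, the rate on termites alone equals the profitability of grasshoppers: λ·8.8/(1 + λ·3.3) = 1.5/3 = 0.5.
Rearranging, λ(8.8 − 0.5×3.3) = 0.5, so λ = 0.5/7.15 = 0.06993 per s.

0.070 per s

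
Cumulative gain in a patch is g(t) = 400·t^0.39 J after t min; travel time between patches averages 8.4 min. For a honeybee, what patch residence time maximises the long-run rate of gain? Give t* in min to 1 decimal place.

By the marginal value theorem, leave when the instantaneous gain rate g'(t) equals the habitat-wide average g(t)/(T + t).
g'(t) = 0.39·400·t^-0.61. Setting 0.39·400·t^-0.61 = 400·t^0.39/(8.4+t) gives 0.39(8.4+t) = t, so 0.61·t = 0.39×8.4.
t* = 0.39×8.4/0.61 = 5.37 min.

5.4 min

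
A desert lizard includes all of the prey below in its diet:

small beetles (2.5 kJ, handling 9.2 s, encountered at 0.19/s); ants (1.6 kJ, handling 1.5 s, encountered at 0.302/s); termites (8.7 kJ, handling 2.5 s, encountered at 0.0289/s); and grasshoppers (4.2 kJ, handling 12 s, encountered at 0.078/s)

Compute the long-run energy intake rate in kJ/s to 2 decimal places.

R = (0.19×2.5 + 0.302×1.6 + 0.0289×8.7 + 0.078×4.2) / (1 + 0.19×9.2 + 0.302×1.5 + 0.0289×2.5 + 0.078×12) = 1.537/4.209 = 0.3652 kJ/s.

0.37 kJ/s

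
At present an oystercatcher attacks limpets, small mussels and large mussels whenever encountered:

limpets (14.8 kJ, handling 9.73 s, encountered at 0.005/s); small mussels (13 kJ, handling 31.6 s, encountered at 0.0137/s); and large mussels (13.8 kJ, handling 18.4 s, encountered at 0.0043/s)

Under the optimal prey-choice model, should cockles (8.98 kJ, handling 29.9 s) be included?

Intake rate on the current diet: R = (0.005×14.8 + 0.0137×13 + 0.0043×13.8) / (1 + 0.005×9.73 + 0.0137×31.6 + 0.0043×18.4) = 0.3114/1.561 = 0.1996 kJ/s.
Profitability of cockles: 8.98/29.9 = 0.3003 kJ/s.
0.3003 > 0.1996, so adding cockles raises the average — include it.

Yes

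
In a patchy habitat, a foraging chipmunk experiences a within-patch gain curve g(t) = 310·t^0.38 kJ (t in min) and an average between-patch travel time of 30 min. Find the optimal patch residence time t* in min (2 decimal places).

18.39 min

Optimal t* satisfies g'(t*) = g(t*)/(T + t*).
g'(t) = 0.38·310·t^-0.62. Setting 0.38·310·t^-0.62 = 310·t^0.38/(30+t) gives 0.38(30+t) = t, so 0.62·t = 0.38×30.
t* = 0.38×30/0.62 = 18.39 min.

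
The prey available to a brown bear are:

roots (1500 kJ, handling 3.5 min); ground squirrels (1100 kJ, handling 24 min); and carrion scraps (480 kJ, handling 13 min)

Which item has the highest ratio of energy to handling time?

roots

In descending order of E/h:
roots: 1500/3.5 = 429 kJ/min
ground squirrels: 1100/24 = 45.8 kJ/min
carrion scraps: 480/13 = 36.9 kJ/min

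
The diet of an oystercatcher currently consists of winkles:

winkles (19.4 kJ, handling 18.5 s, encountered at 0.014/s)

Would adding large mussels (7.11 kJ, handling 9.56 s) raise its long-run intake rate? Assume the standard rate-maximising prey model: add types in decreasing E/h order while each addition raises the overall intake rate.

Intake rate on the current diet: R = (0.014×19.4) / (1 + 0.014×18.5) = 0.2716/1.259 = 0.2157 kJ/s.
Profitability of large mussels: 7.11/9.56 = 0.7437 kJ/s.
0.7437 > 0.2157, so adding large mussels raises the average — include it.

Yes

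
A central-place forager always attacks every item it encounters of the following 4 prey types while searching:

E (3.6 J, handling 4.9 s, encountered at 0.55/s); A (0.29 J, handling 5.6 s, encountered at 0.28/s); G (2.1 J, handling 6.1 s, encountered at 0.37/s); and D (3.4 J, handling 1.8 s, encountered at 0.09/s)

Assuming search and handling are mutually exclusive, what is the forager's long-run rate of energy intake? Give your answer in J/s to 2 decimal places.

R = Σλ_iE_i / (1 + Σλ_ih_i)
Numerator: 0.55×3.6 + 0.28×0.29 + 0.37×2.1 + 0.09×3.4 = 3.144
Denominator: 1 + 0.55×4.9 + 0.28×5.6 + 0.37×6.1 + 0.09×1.8 = 7.682
R = 3.144/7.682 = 0.4093 J/s

0.41 J/s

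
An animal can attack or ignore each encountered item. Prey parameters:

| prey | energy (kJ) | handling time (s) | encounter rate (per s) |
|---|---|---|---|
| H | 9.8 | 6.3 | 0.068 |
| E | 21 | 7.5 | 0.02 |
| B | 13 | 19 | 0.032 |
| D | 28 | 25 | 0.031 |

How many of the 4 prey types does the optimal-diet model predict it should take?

3

Rank by E/h (kJ/s): E 2.8, H 1.56, D 1.12, B 0.684. Include each in turn until the next type's E/h falls below the running intake rate.
Rate on top 1: 0.3652. H: 1.56 > 0.3652 → include.
Rate on top 2: 0.6883. D: 1.12 > 0.6883 → include.
Rate on top 3: 0.8305. B: 0.684 < 0.8305 → exclude; stop.
Optimal diet: E, H, D — 3 of 4 types.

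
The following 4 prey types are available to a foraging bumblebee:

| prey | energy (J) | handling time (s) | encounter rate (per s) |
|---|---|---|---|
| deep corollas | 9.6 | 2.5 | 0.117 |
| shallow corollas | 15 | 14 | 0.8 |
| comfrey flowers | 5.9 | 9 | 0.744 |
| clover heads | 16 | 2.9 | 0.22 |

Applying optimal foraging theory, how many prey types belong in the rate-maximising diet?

2

E/h in descending order: clover heads 5.52, deep corollas 3.84, shallow corollas 1.07, comfrey flowers 0.656 J/s. The optimal diet is the largest prefix of this list for which every included type satisfies E_i/h_i > R on the types above it.
Rate on top 1: 2.149. deep corollas: 3.84 > 2.149 → include.
Rate on top 2: 2.405. shallow corollas: 1.07 < 2.405 → exclude; stop.
Optimal diet: clover heads, deep corollas — 2 of 4 types.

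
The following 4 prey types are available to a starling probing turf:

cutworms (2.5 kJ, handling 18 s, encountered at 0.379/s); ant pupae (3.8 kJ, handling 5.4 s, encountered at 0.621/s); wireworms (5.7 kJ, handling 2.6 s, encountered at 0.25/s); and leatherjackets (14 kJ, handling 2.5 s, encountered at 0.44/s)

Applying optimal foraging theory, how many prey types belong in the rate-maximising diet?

Profitabilities (E/h, kJ/s): leatherjackets 5.6, wireworms 2.19, ant pupae 0.704, cutworms 0.139. Add prey in this order while the next type's profitability exceeds the intake rate on those already taken.
Rate on top 1: 2.933. wireworms: 2.19 < 2.933 → exclude; stop.
Optimal diet: leatherjackets — 1 of 4 types.

1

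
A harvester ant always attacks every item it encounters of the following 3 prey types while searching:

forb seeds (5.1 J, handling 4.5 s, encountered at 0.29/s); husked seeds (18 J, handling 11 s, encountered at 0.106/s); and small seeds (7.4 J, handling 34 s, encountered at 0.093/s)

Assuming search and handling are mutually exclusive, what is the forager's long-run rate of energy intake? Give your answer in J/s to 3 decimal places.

0.614 J/s

R = Σλ_iE_i / (1 + Σλ_ih_i)
Numerator: 0.29×5.1 + 0.106×18 + 0.093×7.4 = 4.075
Denominator: 1 + 0.29×4.5 + 0.106×11 + 0.093×34 = 6.633
R = 4.075/6.633 = 0.6144 J/s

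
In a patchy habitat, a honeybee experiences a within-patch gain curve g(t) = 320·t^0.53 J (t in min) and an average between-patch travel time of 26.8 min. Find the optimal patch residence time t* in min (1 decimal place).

30.2 min

Optimal t* satisfies g'(t*) = g(t*)/(T + t*).
g'(t) = 0.53·320·t^-0.47. Setting 0.53·320·t^-0.47 = 320·t^0.53/(26.8+t) gives 0.53(26.8+t) = t, so 0.47·t = 0.53×26.8.
t* = 0.53×26.8/0.47 = 30.22 min.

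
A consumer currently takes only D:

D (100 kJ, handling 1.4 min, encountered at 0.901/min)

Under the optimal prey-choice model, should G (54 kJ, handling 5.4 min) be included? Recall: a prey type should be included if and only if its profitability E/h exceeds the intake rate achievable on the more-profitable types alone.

Intake rate on the current diet: R = (0.901×100) / (1 + 0.901×1.4) = 90.1/2.261 = 39.84 kJ/min.
Profitability of G: 54/5.4 = 10 kJ/min.
10 < 39.84, so adding G would lower the average — exclude it.

No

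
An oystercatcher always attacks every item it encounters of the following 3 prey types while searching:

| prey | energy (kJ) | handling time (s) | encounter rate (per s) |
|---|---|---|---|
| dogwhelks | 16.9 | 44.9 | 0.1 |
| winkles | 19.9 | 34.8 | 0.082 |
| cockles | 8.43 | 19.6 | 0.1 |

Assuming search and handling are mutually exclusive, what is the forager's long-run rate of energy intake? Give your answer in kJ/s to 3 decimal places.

0.404 kJ/s

R = Σλ_iE_i / (1 + Σλ_ih_i)
Numerator: 0.1×16.9 + 0.082×19.9 + 0.1×8.43 = 4.165
Denominator: 1 + 0.1×44.9 + 0.082×34.8 + 0.1×19.6 = 10.3
R = 4.165/10.3 = 0.4042 kJ/s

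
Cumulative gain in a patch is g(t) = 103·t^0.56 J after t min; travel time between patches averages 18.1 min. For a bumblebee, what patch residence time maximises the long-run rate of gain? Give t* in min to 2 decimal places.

Maximise g(t)/(T+t): set derivative to zero → g'(t)(T+t) = g(t).
g'(t) = 0.56·103·t^-0.44. Setting 0.56·103·t^-0.44 = 103·t^0.56/(18.1+t) gives 0.56(18.1+t) = t, so 0.44·t = 0.56×18.1.
t* = 0.56×18.1/0.44 = 23.04 min.

23.04 min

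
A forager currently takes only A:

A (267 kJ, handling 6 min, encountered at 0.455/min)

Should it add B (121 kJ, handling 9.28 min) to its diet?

No

Intake rate on the current diet: R = (0.455×267) / (1 + 0.455×6) = 121.5/3.73 = 32.57 kJ/min.
Profitability of B: 121/9.28 = 13.04 kJ/min.
13.04 < 32.57, so adding B would lower the average — exclude it.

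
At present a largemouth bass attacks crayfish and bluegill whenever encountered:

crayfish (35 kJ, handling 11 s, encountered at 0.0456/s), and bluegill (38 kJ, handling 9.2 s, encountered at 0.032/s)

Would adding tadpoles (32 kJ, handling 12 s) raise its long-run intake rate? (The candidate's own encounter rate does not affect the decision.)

Intake rate on the current diet: R = (0.0456×35 + 0.032×38) / (1 + 0.0456×11 + 0.032×9.2) = 2.812/1.796 = 1.566 kJ/s.
Profitability of tadpoles: 32/12 = 2.667 kJ/s.
2.667 > 1.566, so adding tadpoles raises the average — include it.

Yes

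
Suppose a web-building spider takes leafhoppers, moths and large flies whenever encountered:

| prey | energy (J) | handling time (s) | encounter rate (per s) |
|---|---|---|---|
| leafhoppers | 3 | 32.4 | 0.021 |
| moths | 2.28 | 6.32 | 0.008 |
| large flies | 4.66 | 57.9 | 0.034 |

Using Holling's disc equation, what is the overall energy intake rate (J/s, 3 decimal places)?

0.065 J/s

Energy encountered per unit search time: 0.021×3 + 0.008×2.28 + 0.034×4.66 = 0.2397 J/s.
Handling time per unit search time: 0.021×32.4 + 0.008×6.32 + 0.034×57.9 = 2.7.
Rate = 0.2397/(1 + 2.7) = 0.06479 J/s.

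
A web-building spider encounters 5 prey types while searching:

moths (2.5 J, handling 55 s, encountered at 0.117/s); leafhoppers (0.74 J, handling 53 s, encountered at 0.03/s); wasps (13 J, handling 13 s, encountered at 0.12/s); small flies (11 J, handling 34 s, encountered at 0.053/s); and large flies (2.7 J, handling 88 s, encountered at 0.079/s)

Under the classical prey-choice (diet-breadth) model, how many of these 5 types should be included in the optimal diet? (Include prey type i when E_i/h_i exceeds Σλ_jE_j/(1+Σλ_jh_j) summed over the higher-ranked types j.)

1

Rank by E/h (J/s): wasps 1, small flies 0.324, moths 0.0455, large flies 0.0307, leafhoppers 0.014. Include each in turn until the next type's E/h falls below the running intake rate.
Rate on top 1: 0.6094. small flies: 0.324 < 0.6094 → exclude; stop.
Optimal diet: wasps — 1 of 5 types.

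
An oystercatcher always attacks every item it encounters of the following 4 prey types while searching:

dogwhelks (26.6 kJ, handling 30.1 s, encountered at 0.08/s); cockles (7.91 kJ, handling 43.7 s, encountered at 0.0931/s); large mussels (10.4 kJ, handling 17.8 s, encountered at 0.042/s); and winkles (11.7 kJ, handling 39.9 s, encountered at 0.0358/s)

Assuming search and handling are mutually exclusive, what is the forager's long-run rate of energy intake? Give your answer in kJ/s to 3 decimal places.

R = Σλ_iE_i / (1 + Σλ_ih_i)
Numerator: 0.08×26.6 + 0.0931×7.91 + 0.042×10.4 + 0.0358×11.7 = 3.72
Denominator: 1 + 0.08×30.1 + 0.0931×43.7 + 0.042×17.8 + 0.0358×39.9 = 9.652
R = 3.72/9.652 = 0.3854 kJ/s

0.385 kJ/s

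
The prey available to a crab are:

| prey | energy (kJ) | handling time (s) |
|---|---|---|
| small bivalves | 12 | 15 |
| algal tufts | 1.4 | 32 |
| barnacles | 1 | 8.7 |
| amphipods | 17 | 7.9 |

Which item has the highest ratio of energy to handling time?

Profitability E/h (kJ/s): small bivalves = 12/15 = 0.8, algal tufts = 1.4/32 = 0.0437, barnacles = 1/8.7 = 0.115, amphipods = 17/7.9 = 2.15.
Ranked: amphipods > small bivalves > barnacles > algal tufts.

amphipods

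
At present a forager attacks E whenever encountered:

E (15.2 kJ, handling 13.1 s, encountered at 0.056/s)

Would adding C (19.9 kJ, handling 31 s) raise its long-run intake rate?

Yes

Intake rate on the current diet: R = (0.056×15.2) / (1 + 0.056×13.1) = 0.8512/1.734 = 0.491 kJ/s.
Profitability of C: 19.9/31 = 0.6419 kJ/s.
Since 0.6419 > R, including C increases the long-run rate.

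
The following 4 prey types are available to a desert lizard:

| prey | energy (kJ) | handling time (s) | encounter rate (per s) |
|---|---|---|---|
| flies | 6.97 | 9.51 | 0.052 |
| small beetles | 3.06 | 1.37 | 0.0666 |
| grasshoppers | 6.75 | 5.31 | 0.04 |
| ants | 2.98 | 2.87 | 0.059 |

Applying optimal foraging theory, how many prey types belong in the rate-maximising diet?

Rank by E/h (kJ/s): small beetles 2.23, grasshoppers 1.27, ants 1.04, flies 0.733. Include each in turn until the next type's E/h falls below the running intake rate.
Rate on top 1: 0.1868. grasshoppers: 1.27 > 0.1868 → include.
Rate on top 2: 0.3634. ants: 1.04 > 0.3634 → include.
Rate on top 3: 0.441. flies: 0.733 > 0.441 → include.
Optimal diet: small beetles, grasshoppers, ants, flies — 4 of 4 types.

4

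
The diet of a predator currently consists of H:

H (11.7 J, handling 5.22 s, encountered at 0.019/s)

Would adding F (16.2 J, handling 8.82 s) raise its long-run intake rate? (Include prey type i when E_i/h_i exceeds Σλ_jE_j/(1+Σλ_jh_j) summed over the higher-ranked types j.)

Yes

Intake rate on the current diet: R = (0.019×11.7) / (1 + 0.019×5.22) = 0.2223/1.099 = 0.2022 J/s.
Profitability of F: 16.2/8.82 = 1.837 J/s.
1.837 > 0.2022, so adding F raises the average — include it.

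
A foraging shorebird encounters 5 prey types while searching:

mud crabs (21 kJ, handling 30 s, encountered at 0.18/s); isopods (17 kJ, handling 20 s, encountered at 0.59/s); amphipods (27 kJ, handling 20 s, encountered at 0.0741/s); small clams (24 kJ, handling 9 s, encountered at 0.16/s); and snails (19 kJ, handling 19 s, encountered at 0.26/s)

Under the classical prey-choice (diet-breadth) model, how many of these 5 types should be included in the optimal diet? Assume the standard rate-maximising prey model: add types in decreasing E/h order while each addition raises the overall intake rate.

Rank by E/h (kJ/s): small clams 2.67, amphipods 1.35, snails 1, isopods 0.85, mud crabs 0.7. Include each in turn until the next type's E/h falls below the running intake rate.
Rate on top 1: 1.574. amphipods: 1.35 < 1.574 → exclude; stop.
Optimal diet: small clams — 1 of 5 types.

1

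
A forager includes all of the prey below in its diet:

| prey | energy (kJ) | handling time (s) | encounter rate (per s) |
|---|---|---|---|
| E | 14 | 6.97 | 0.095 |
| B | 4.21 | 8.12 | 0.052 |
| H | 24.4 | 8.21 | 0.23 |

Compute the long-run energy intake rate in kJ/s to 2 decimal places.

1.80 kJ/s

Energy encountered per unit search time: 0.095×14 + 0.052×4.21 + 0.23×24.4 = 7.161 kJ/s.
Handling time per unit search time: 0.095×6.97 + 0.052×8.12 + 0.23×8.21 = 2.973.
Rate = 7.161/(1 + 2.973) = 1.803 kJ/s.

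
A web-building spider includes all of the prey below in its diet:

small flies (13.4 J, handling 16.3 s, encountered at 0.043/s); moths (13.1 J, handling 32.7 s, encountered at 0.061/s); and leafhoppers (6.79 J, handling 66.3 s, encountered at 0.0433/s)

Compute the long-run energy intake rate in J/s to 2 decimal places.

R = Σλ_iE_i / (1 + Σλ_ih_i)
Numerator: 0.043×13.4 + 0.061×13.1 + 0.0433×6.79 = 1.669
Denominator: 1 + 0.043×16.3 + 0.061×32.7 + 0.0433×66.3 = 6.566
R = 1.669/6.566 = 0.2542 J/s

0.25 J/s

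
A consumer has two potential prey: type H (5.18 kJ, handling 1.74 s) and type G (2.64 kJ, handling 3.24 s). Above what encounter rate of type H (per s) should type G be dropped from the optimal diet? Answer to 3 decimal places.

At the threshold, the rate on type H alone equals the profitability of type G: λ·5.18/(1 + λ·1.74) = 2.64/3.24 = 0.8148.
Rearranging, λ(5.18 − 0.8148×1.74) = 0.8148, so λ = 0.8148/3.762 = 0.2166 per s.

0.217 per s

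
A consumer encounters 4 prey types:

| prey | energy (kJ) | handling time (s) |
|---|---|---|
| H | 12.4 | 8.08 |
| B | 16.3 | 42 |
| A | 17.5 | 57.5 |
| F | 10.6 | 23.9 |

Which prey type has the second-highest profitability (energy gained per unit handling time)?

F

In descending order of E/h:
H: 12.4/8.08 = 1.53 kJ/s
F: 10.6/23.9 = 0.444 kJ/s
B: 16.3/42 = 0.388 kJ/s
A: 17.5/57.5 = 0.304 kJ/s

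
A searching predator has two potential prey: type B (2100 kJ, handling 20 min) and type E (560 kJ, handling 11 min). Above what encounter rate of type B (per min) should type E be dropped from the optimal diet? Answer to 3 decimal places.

0.047 per min

Drop type E once their profitability E₂/h₂ falls below the rate achievable on type B alone: E₂/h₂ = λE₁/(1 + λh₁).
Solve for λ: λE₁h₂ = E₂(1 + λh₁) → λ(E₁h₂ − E₂h₁) = E₂ → λ = E₂/(E₁h₂ − E₂h₁).
λ = 560/(2100×11 − 560×20) = 560/1.19e+04 = 0.04706 per min.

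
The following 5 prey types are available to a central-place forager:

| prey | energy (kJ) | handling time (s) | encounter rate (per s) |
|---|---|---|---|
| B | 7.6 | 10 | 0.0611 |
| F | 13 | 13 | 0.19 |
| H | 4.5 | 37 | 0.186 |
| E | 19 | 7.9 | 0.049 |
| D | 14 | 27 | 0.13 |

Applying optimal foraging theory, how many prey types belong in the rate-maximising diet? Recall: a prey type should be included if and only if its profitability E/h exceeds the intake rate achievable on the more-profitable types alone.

E/h in descending order: E 2.41, F 1, B 0.76, D 0.519, H 0.122 kJ/s. The optimal diet is the largest prefix of this list for which every included type satisfies E_i/h_i > R on the types above it.
Rate on top 1: 0.6712. F: 1 > 0.6712 → include.
Rate on top 2: 0.8818. B: 0.76 < 0.8818 → exclude; stop.
Optimal diet: E, F — 2 of 5 types.

2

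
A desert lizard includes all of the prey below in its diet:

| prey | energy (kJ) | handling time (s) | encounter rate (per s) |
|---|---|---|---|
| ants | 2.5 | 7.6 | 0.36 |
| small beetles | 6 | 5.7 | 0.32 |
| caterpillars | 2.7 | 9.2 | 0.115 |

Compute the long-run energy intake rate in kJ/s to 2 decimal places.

R = (0.36×2.5 + 0.32×6 + 0.115×2.7) / (1 + 0.36×7.6 + 0.32×5.7 + 0.115×9.2) = 3.131/6.618 = 0.473 kJ/s.

0.47 kJ/s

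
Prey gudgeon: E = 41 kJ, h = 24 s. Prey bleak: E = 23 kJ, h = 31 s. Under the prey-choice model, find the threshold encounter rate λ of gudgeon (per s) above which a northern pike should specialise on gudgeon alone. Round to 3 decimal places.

Drop bleak once their profitability E₂/h₂ falls below the rate achievable on gudgeon alone: E₂/h₂ = λE₁/(1 + λh₁).
Solve for λ: λE₁h₂ = E₂(1 + λh₁) → λ(E₁h₂ − E₂h₁) = E₂ → λ = E₂/(E₁h₂ − E₂h₁).
λ = 23/(41×31 − 23×24) = 23/719 = 0.03199 per s.

0.032 per s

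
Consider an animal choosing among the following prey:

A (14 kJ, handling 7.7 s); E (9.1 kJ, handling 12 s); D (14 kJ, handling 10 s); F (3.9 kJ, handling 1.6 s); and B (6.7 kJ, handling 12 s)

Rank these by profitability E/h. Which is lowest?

B

In descending order of E/h:
F: 3.9/1.6 = 2.44 kJ/s
A: 14/7.7 = 1.82 kJ/s
D: 14/10 = 1.4 kJ/s
E: 9.1/12 = 0.758 kJ/s
B: 6.7/12 = 0.558 kJ/s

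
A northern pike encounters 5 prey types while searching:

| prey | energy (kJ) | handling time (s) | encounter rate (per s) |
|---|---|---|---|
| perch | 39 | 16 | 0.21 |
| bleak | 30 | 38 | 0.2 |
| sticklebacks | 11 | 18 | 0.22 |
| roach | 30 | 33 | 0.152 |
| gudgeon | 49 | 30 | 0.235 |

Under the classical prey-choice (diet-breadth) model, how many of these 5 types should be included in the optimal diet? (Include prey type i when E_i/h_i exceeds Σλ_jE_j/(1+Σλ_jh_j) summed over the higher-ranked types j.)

1

E/h in descending order: perch 2.44, gudgeon 1.63, roach 0.909, bleak 0.789, sticklebacks 0.611 kJ/s. The optimal diet is the largest prefix of this list for which every included type satisfies E_i/h_i > R on the types above it.
Rate on top 1: 1.878. gudgeon: 1.63 < 1.878 → exclude; stop.
Optimal diet: perch — 1 of 5 types.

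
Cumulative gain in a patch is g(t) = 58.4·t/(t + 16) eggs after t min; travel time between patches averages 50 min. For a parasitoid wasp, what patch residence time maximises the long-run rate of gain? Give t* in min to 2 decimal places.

Optimal t* satisfies g'(t*) = g(t*)/(T + t*).
g'(t) = 58.4·16/(t + 16)². Setting 58.4·16/(t+16)² = 58.4t/[(t+16)(50+t)] gives 16(50+t) = t(t+16), so t² = 16×50 = 800.
t* = √800 = 28.28 min.

28.28 min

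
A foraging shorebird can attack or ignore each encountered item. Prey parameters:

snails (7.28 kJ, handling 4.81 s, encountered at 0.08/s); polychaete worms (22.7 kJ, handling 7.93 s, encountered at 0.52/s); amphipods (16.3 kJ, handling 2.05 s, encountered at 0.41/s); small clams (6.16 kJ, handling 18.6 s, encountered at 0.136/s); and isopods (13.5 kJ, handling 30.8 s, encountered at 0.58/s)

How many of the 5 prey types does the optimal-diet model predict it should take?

1

E/h in descending order: amphipods 7.95, polychaete worms 2.86, snails 1.51, isopods 0.438, small clams 0.331 kJ/s. The optimal diet is the largest prefix of this list for which every included type satisfies E_i/h_i > R on the types above it.
Rate on top 1: 3.631. polychaete worms: 2.86 < 3.631 → exclude; stop.
Optimal diet: amphipods — 1 of 5 types.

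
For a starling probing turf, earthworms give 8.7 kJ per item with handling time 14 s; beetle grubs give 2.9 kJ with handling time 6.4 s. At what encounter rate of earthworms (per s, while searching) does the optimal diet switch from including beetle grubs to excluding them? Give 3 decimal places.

0.192 per s

Drop beetle grubs once their profitability E₂/h₂ falls below the rate achievable on earthworms alone: E₂/h₂ = λE₁/(1 + λh₁).
Solve for λ: λE₁h₂ = E₂(1 + λh₁) → λ(E₁h₂ − E₂h₁) = E₂ → λ = E₂/(E₁h₂ − E₂h₁).
λ = 2.9/(8.7×6.4 − 2.9×14) = 2.9/15.08 = 0.1923 per s.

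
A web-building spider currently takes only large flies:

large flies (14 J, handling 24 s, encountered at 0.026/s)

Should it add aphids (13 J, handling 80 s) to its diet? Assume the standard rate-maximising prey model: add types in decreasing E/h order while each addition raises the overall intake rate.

On large flies alone, R = ΣλE/(1+Σλh) = 0.364/1.624 = 0.2241 J/s.
Profitability of aphids: 13/80 = 0.1625 J/s.
0.1625 < 0.2241, so adding aphids would lower the average — exclude it.

No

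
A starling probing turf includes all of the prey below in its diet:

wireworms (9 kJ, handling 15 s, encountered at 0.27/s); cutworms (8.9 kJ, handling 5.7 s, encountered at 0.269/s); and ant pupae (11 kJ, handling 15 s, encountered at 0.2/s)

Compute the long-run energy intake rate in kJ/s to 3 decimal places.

R = (0.27×9 + 0.269×8.9 + 0.2×11) / (1 + 0.27×15 + 0.269×5.7 + 0.2×15) = 7.024/9.583 = 0.733 kJ/s.

0.733 kJ/s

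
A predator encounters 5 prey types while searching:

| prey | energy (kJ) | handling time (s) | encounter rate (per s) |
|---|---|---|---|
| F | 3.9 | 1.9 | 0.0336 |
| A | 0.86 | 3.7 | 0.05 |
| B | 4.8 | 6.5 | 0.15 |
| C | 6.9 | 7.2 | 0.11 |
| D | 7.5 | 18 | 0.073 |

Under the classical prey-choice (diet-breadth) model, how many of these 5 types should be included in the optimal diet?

3

Rank by E/h (kJ/s): F 2.05, C 0.958, B 0.738, D 0.417, A 0.232. Include each in turn until the next type's E/h falls below the running intake rate.
Rate on top 1: 0.1232. C: 0.958 > 0.1232 → include.
Rate on top 2: 0.4796. B: 0.738 > 0.4796 → include.
Rate on top 3: 0.5687. D: 0.417 < 0.5687 → exclude; stop.
Optimal diet: F, C, B — 3 of 5 types.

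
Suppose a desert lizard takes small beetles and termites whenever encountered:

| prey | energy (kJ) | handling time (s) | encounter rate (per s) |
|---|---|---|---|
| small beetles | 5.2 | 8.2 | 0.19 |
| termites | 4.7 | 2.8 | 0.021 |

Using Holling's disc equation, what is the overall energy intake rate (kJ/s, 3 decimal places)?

0.415 kJ/s

R = (0.19×5.2 + 0.021×4.7) / (1 + 0.19×8.2 + 0.021×2.8) = 1.087/2.617 = 0.4153 kJ/s.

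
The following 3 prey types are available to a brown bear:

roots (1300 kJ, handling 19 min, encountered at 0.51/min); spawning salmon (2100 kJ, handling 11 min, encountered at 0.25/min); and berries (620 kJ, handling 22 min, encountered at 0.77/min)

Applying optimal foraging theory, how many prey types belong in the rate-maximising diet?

1

Profitabilities (E/h, kJ/min): spawning salmon 191, roots 68.4, berries 28.2. Add prey in this order while the next type's profitability exceeds the intake rate on those already taken.
Rate on top 1: 140. roots: 68.4 < 140 → exclude; stop.
Optimal diet: spawning salmon — 1 of 3 types.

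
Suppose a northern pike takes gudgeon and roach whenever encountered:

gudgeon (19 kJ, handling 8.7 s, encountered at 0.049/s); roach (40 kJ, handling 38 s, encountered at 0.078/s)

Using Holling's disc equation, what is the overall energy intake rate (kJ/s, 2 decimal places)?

0.92 kJ/s

R = Σλ_iE_i / (1 + Σλ_ih_i)
Numerator: 0.049×19 + 0.078×40 = 4.051
Denominator: 1 + 0.049×8.7 + 0.078×38 = 4.39
R = 4.051/4.39 = 0.9227 kJ/s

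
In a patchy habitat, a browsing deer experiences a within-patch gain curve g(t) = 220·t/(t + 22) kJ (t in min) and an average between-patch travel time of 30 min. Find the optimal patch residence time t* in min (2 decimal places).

Maximise g(t)/(T+t): set derivative to zero → g'(t)(T+t) = g(t).
g'(t) = 220·22/(t + 22)². Setting 220·22/(t+22)² = 220t/[(t+22)(30+t)] gives 22(30+t) = t(t+22), so t² = 22×30 = 660.
t* = √660 = 25.69 min.

25.69 min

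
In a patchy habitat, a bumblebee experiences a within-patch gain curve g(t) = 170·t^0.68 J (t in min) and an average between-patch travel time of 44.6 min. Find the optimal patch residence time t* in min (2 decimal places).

Optimal t* satisfies g'(t*) = g(t*)/(T + t*).
g'(t) = 0.68·170·t^-0.32. Setting 0.68·170·t^-0.32 = 170·t^0.68/(44.6+t) gives 0.68(44.6+t) = t, so 0.32·t = 0.68×44.6.
t* = 0.68×44.6/0.32 = 94.78 min.

94.78 min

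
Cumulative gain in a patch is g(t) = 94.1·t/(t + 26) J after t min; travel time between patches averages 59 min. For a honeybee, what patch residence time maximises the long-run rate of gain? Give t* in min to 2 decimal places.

39.17 min

By the marginal value theorem, leave when the instantaneous gain rate g'(t) equals the habitat-wide average g(t)/(T + t).
g'(t) = 94.1·26/(t + 26)². Setting 94.1·26/(t+26)² = 94.1t/[(t+26)(59+t)] gives 26(59+t) = t(t+26), so t² = 26×59 = 1534.
t* = √1534 = 39.17 min.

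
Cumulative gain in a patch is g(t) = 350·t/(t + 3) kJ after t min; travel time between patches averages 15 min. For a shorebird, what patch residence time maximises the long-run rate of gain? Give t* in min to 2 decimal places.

Maximise g(t)/(T+t): set derivative to zero → g'(t)(T+t) = g(t).
g'(t) = 350·3/(t + 3)². Setting 350·3/(t+3)² = 350t/[(t+3)(15+t)] gives 3(15+t) = t(t+3), so t² = 3×15 = 45.
t* = √45 = 6.708 min.

6.71 min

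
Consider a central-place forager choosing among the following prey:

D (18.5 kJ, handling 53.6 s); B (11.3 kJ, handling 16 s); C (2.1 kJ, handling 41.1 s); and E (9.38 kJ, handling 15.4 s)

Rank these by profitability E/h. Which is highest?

In descending order of E/h:
B: 11.3/16 = 0.706 kJ/s
E: 9.38/15.4 = 0.609 kJ/s
D: 18.5/53.6 = 0.345 kJ/s
C: 2.1/41.1 = 0.0511 kJ/s

B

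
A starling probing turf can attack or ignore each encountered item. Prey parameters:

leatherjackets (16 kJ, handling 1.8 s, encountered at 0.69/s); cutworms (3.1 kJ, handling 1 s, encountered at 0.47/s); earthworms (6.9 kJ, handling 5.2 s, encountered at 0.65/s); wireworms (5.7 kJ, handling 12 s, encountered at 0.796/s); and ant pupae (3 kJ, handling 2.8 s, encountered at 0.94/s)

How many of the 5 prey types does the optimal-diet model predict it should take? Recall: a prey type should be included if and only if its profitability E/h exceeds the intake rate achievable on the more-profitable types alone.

E/h in descending order: leatherjackets 8.89, cutworms 3.1, earthworms 1.33, ant pupae 1.07, wireworms 0.475 kJ/s. The optimal diet is the largest prefix of this list for which every included type satisfies E_i/h_i > R on the types above it.
Rate on top 1: 4.924. cutworms: 3.1 < 4.924 → exclude; stop.
Optimal diet: leatherjackets — 1 of 5 types.

1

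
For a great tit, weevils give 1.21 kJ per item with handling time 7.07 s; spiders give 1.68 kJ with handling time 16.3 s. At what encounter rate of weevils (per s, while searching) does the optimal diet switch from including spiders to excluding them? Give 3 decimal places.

0.214 per s

Drop spiders once their profitability E₂/h₂ falls below the rate achievable on weevils alone: E₂/h₂ = λE₁/(1 + λh₁).
Solve for λ: λE₁h₂ = E₂(1 + λh₁) → λ(E₁h₂ − E₂h₁) = E₂ → λ = E₂/(E₁h₂ − E₂h₁).
λ = 1.68/(1.21×16.3 − 1.68×7.07) = 1.68/7.845 = 0.2141 per s.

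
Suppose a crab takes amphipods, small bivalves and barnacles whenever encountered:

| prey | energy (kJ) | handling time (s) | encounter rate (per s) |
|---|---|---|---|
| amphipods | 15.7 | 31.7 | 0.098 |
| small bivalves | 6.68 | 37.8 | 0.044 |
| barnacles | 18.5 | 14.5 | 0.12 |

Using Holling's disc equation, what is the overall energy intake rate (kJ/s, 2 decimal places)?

R = Σλ_iE_i / (1 + Σλ_ih_i)
Numerator: 0.098×15.7 + 0.044×6.68 + 0.12×18.5 = 4.053
Denominator: 1 + 0.098×31.7 + 0.044×37.8 + 0.12×14.5 = 7.51
R = 4.053/7.51 = 0.5396 kJ/s

0.54 kJ/s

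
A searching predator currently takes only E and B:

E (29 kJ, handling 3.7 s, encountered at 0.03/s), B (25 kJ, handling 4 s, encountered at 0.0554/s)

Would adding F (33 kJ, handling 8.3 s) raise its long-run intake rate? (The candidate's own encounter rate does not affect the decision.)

Intake rate on the current diet: R = (0.03×29 + 0.0554×25) / (1 + 0.03×3.7 + 0.0554×4) = 2.255/1.333 = 1.692 kJ/s.
F: E/h = 33/8.3 = 3.976 kJ/s.
Since 3.976 > R, including F increases the long-run rate.

Yes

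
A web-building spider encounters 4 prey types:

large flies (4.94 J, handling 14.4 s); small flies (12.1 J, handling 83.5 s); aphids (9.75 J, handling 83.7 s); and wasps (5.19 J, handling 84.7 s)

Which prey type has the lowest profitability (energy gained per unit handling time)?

Profitability E/h (J/s): large flies = 4.94/14.4 = 0.343, small flies = 12.1/83.5 = 0.145, aphids = 9.75/83.7 = 0.116, wasps = 5.19/84.7 = 0.0613.
Ranked: large flies > small flies > aphids > wasps.

wasps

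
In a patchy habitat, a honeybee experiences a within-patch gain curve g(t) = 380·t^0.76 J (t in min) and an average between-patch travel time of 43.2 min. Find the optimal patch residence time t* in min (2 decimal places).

136.80 min

By the marginal value theorem, leave when the instantaneous gain rate g'(t) equals the habitat-wide average g(t)/(T + t).
g'(t) = 0.76·380·t^-0.24. Setting 0.76·380·t^-0.24 = 380·t^0.76/(43.2+t) gives 0.76(43.2+t) = t, so 0.24·t = 0.76×43.2.
t* = 0.76×43.2/0.24 = 136.8 min.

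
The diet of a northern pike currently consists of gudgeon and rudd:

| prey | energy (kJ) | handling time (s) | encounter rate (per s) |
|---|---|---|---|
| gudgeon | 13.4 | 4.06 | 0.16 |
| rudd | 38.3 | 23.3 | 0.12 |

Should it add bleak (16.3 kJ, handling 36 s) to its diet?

Intake rate on the current diet: R = (0.16×13.4 + 0.12×38.3) / (1 + 0.16×4.06 + 0.12×23.3) = 6.74/4.446 = 1.516 kJ/s.
Profitability of bleak: 16.3/36 = 0.4528 kJ/s.
0.4528 < 1.516, so adding bleak would lower the average — exclude it.

No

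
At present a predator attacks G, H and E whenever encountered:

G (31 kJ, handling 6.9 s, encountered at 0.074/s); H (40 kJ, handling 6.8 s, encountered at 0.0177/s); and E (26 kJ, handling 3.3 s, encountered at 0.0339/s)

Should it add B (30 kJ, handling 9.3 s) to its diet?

On G, H and E alone, R = ΣλE/(1+Σλh) = 3.883/1.743 = 2.228 kJ/s.
B: E/h = 30/9.3 = 3.226 kJ/s.
Since 3.226 > R, including B increases the long-run rate.

Yes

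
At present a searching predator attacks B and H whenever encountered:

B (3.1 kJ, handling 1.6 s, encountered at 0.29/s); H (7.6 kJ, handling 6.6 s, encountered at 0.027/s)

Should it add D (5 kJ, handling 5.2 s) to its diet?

Yes

Current rate: (0.29×3.1 + 0.027×7.6)/(1 + 0.29×1.6 + 0.027×6.6) = 0.6724 kJ/s.
D: E/h = 5/5.2 = 0.9615 kJ/s.
Since 0.9615 > R, including D increases the long-run rate.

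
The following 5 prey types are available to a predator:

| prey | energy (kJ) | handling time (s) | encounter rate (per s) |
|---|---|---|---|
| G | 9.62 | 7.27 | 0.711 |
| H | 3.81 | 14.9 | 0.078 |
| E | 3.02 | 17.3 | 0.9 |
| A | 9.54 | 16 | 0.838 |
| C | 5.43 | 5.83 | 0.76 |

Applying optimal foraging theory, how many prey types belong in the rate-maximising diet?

1

Rank by E/h (kJ/s): G 1.32, C 0.931, A 0.596, H 0.256, E 0.175. Include each in turn until the next type's E/h falls below the running intake rate.
Rate on top 1: 1.109. C: 0.931 < 1.109 → exclude; stop.
Optimal diet: G — 1 of 5 types.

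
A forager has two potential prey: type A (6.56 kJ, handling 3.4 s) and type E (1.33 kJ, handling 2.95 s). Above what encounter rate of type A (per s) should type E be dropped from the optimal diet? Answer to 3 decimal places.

Drop type E once their profitability E₂/h₂ falls below the rate achievable on type A alone: E₂/h₂ = λE₁/(1 + λh₁).
Solve for λ: λE₁h₂ = E₂(1 + λh₁) → λ(E₁h₂ − E₂h₁) = E₂ → λ = E₂/(E₁h₂ − E₂h₁).
λ = 1.33/(6.56×2.95 − 1.33×3.4) = 1.33/14.83 = 0.08968 per s.

0.090 per s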